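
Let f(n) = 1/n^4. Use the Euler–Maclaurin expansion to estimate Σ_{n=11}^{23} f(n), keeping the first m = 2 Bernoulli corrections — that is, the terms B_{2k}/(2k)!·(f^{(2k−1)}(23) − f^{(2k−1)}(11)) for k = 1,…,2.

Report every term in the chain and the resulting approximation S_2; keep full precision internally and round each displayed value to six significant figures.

∫_11^23 1/x^4 dx evaluates to 0.000223042.
½[f(11) + f(23)] = ½[6.83013e-05 + 3.57346e-06] = 3.59374e-05.
Running total after boundary: 0.000258979.
k=1: B_{2}/(2)! × [f^{(1)}(23) − f^{(1)}(11)] = 1/12 × (-6.21471e-07 − (-2.48369e-05)) = 2.01795e-06.
Running total after k=1: 0.000260997.
k=2: B_{4}/(4)! × [f^{(3)}(23) − f^{(3)}(11)] = −1/720 × (-3.52441e-08 − (-6.15790e-06)) = -8.50369e-09.

S_2 ≈ 0.000260989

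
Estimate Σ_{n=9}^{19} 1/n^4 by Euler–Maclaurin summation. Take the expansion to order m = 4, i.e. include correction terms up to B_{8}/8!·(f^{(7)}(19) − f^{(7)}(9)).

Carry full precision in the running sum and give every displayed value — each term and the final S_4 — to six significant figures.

Integral: ∫_9^19 1/x^4 dx = 0.000408649.
Boundary: ½(f(9) + f(19)) = ½(0.000152416 + 7.67336e-06) = 8.00446e-05.
So far: 0.000488694.
Order-1 term: 1/12 · (-1.61544e-06 − (-6.77404e-05)) = 5.51041e-06.
After k=1: 0.000494204.
Order-2 term: −1/720 · (-1.34247e-07 − (-2.50890e-05)) = -3.46594e-08.
After k=2: 0.000494170.
Order-3 term: 1/30240 · (-2.08251e-08 − (-1.73455e-05)) = 5.72906e-10.
After k=3: 0.000494170.
Order-4 term: −1/1209600 · (-5.19185e-09 − (-1.92728e-05)) = -1.59289e-11.

S_4 ≈ 0.000494170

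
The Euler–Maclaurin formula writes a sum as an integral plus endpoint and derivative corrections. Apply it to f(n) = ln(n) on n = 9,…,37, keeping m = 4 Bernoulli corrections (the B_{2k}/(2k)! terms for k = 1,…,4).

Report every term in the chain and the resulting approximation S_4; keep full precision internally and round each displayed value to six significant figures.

∫_9^37 ln(x) dx evaluates to 85.8289.
Boundary: ½(f(9) + f(37)) = ½(2.19722 + 3.61092) = 2.90407.
Running total after boundary: 88.7330.
k=1: B_{2}/(2)! × [f^{(1)}(37) − f^{(1)}(9)] = 1/12 × (0.0270270 − 0.111111) = -0.00700701.
Running total after k=1: 88.7260.
k=2: B_{4}/(4)! × [f^{(3)}(37) − f^{(3)}(9)] = −1/720 × (3.94843e-05 − 0.00274348) = 3.75556e-06.
Running total after k=2: 88.7260.
k=3: B_{6}/(6)! × [f^{(5)}(37) − f^{(5)}(9)] = 1/30240 × (3.46101e-07 − 0.000406442) = -1.34291e-08.
Running total after k=3: 88.7260.
k=4: B_{8}/(8)! × [f^{(7)}(37) − f^{(7)}(9)] = −1/1209600 × (7.58439e-09 − 0.000150534) = 1.24443e-10.

S_4 ≈ 88.7260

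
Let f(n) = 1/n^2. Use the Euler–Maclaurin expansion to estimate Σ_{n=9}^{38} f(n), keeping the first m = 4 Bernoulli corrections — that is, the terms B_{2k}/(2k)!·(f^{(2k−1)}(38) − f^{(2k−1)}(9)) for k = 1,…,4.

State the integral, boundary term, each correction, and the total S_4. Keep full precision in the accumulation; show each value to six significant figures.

∫_9^38 1/x^2 dx evaluates to 0.0847953.
Endpoint term: (f(9) + f(38))/2 = (0.0123457 + 0.000692521)/2 = 0.00651910.
So far: 0.0913144.
Correction k=1: B_{2}/2! · (f^{(1)}(38) − f^{(1)}(9)) = 1/12 · (-3.64485e-05 − (-0.00274348)) = 0.000225586.
Partial sum through k=1: 0.0915400.
Correction k=2: B_{4}/4! · (f^{(3)}(38) − f^{(3)}(9)) = −1/720 · (-3.02896e-07 − (-0.000406442)) = -5.64082e-07.
Partial sum through k=2: 0.0915394.
Correction k=3: B_{6}/6! · (f^{(5)}(38) − f^{(5)}(9)) = 1/30240 · (-6.29285e-09 − (-0.000150534)) = 4.97777e-09.
Partial sum through k=3: 0.0915394.
Correction k=4: B_{8}/8! · (f^{(7)}(38) − f^{(7)}(9)) = −1/1209600 · (-2.44044e-10 − (-0.000104073)) = -8.60390e-11.

S_4 ≈ 0.0915394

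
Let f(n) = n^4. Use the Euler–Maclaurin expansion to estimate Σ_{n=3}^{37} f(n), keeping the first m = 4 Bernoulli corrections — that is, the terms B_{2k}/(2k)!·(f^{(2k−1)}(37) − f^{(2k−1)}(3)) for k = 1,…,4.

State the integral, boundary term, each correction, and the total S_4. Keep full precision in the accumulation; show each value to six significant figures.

S_4 ≈ 1.48227e+07

∫_3^37 x^4 dx evaluates to 1.38687e+07.
½[f(3) + f(37)] = ½[81.0000 + 1.87416e+06] = 937121.
So far: 1.48059e+07.
Correction k=1: B_{2}/2! · (f^{(1)}(37) − f^{(1)}(3)) = 1/12 · (202612 − 108.000) = 16875.3.
Running total after k=1: 1.48227e+07.
Correction k=2: B_{4}/4! · (f^{(3)}(37) − f^{(3)}(3)) = −1/720 · (888.000 − 72.0000) = -1.13333.
Running total after k=2: 1.48227e+07.
Correction k=3: B_{6}/6! · (f^{(5)}(37) − f^{(5)}(3)) = 1/30240 · (0.00000 − 0.00000) = 0.00000.
Running total after k=3: 1.48227e+07.
Correction k=4: B_{8}/8! · (f^{(7)}(37) − f^{(7)}(3)) = −1/1209600 · (0.00000 − 0.00000) = 0.00000.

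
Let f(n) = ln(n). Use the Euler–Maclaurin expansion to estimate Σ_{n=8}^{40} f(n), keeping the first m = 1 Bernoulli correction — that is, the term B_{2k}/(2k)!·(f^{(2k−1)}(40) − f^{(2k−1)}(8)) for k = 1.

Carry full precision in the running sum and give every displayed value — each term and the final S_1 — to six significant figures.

∫_8^40 ln(x) dx evaluates to 98.9196.
½[f(8) + f(40)] = ½[2.07944 + 3.68888] = 2.88416.
Running total after boundary: 101.804.
k=1: B_{2}/(2)! × [f^{(1)}(40) − f^{(1)}(8)] = 1/12 × (0.0250000 − 0.125000) = -0.00833333.

S_1 ≈ 101.795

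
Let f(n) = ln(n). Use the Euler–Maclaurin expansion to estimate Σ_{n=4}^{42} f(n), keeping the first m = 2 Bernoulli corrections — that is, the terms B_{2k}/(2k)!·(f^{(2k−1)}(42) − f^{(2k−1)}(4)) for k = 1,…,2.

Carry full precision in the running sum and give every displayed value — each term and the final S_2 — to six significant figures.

S_2 ≈ 115.980

The integral term ∫_4^42 ln(x) dx = 113.437.
Boundary: ½(f(4) + f(42)) = ½(1.38629 + 3.73767) = 2.56198.
Running total after boundary: 115.999.
Correction k=1: B_{2}/2! · (f^{(1)}(42) − f^{(1)}(4)) = 1/12 · (0.0238095 − 0.250000) = -0.0188492.
Running total after k=1: 115.980.
Correction k=2: B_{4}/4! · (f^{(3)}(42) − f^{(3)}(4)) = −1/720 · (2.69949e-05 − 0.0312500) = 4.33653e-05.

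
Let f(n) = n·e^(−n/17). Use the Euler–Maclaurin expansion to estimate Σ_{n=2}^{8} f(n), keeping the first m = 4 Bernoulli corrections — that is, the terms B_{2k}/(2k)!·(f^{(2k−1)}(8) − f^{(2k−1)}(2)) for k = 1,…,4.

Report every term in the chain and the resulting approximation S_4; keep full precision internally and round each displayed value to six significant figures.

S_4 ≈ 25.0301

The integral term ∫_2^8 x·e^(−x/17) dx = 21.6804.
Endpoint term: (f(2) + f(8))/2 = (1.77802 + 4.99708)/2 = 3.38755.
Integral + boundary = 25.0679.
Correction k=1: B_{2}/2! · (f^{(1)}(8) − f^{(1)}(2)) = 1/12 · (0.330689 − 0.784420) = -0.0378110.
After k=1: 25.0301.
Correction k=2: B_{4}/4! · (f^{(3)}(8) − f^{(3)}(2)) = −1/720 · (0.00546698 − 0.00886657) = 4.72165e-06.
After k=2: 25.0301.
Correction k=3: B_{6}/6! · (f^{(5)}(8) − f^{(5)}(2)) = 1/30240 · (3.38744e-05 − 5.19685e-05) = -5.98348e-10.
After k=3: 25.0301.
Correction k=4: B_{8}/8! · (f^{(7)}(8) − f^{(7)}(2)) = −1/1209600 · (1.68969e-07 − 2.53484e-07) = 6.98700e-14.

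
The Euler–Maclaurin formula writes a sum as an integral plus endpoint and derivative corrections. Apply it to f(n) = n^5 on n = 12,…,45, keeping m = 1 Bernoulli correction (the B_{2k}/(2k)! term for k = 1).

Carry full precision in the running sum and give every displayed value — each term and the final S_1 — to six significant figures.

S_1 ≈ 1.47755e+09

∫_12^45 x^5 dx evaluates to 1.38346e+09.
Endpoint term: (f(12) + f(45))/2 = (248832 + 1.84528e+08)/2 = 9.23885e+07.
Integral + boundary = 1.47585e+09.
Correction k=1: B_{2}/2! · (f^{(1)}(45) − f^{(1)}(12)) = 1/12 · (2.05031e+07 − 103680) = 1.69995e+06.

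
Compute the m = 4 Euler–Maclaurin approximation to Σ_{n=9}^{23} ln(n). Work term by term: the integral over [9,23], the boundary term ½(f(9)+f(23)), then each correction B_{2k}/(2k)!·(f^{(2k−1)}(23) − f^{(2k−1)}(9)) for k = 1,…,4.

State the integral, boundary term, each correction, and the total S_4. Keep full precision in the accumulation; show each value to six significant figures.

∫_9^23 ln(x) dx evaluates to 38.3413.
Boundary: ½(f(9) + f(23)) = ½(2.19722 + 3.13549) = 2.66636.
So far: 41.0077.
Order-1 term: 1/12 · (0.0434783 − 0.111111) = -0.00563607.
Partial sum through k=1: 41.0021.
Order-2 term: −1/720 · (0.000164379 − 0.00274348) = 3.58209e-06.
Partial sum through k=2: 41.0021.
Order-3 term: 1/30240 · (3.72883e-06 − 0.000406442) = -1.33172e-08.
Partial sum through k=3: 41.0021.
Order-4 term: −1/1209600 · (2.11465e-07 − 0.000150534) = 1.24275e-10.

S_4 ≈ 41.0021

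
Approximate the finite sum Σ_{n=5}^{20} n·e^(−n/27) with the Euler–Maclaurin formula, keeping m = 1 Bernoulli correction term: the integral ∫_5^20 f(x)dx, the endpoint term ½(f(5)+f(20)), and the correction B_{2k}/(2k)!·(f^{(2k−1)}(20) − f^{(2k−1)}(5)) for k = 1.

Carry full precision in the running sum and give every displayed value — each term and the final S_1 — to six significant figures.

S_1 ≈ 119.731

The integral term ∫_5^20 x·e^(−x/27) dx = 112.932.
Endpoint term: (f(5) + f(20))/2 = (4.15475 + 9.53521)/2 = 6.84498.
Integral + boundary = 119.777.
k=1: B_{2}/(2)! × [f^{(1)}(20) − f^{(1)}(5)] = 1/12 × (0.123605 − 0.677071) = -0.0461222.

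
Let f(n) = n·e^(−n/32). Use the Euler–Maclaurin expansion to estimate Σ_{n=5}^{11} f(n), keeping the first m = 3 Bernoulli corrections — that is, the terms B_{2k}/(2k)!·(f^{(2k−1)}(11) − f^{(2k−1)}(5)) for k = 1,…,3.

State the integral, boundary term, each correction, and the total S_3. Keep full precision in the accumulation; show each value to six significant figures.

∫_5^11 x·e^(−x/32) dx evaluates to 36.9988.
Endpoint term: (f(5) + f(11))/2 = (4.27673 + 7.80017)/2 = 6.03845.
Integral + boundary = 43.0372.
Order-1 term: 1/12 · (0.465351 − 0.721698) = -0.0213622.
After k=1: 43.0158.
Order-2 term: −1/720 · (0.00183942 − 0.00237538) = 7.44392e-07.
After k=2: 43.0158.
Order-3 term: 1/30240 · (3.14882e-06 − 3.95115e-06) = -2.65321e-11.

S_3 ≈ 43.0158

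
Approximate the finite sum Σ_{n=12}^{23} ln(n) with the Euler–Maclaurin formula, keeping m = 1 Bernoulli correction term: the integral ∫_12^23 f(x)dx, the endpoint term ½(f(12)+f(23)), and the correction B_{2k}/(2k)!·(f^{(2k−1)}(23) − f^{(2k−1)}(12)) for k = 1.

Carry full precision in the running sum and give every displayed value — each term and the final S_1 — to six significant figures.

S_1 ≈ 34.1044

∫_12^23 ln(x) dx evaluates to 31.2975.
½[f(12) + f(23)] = ½[2.48491 + 3.13549] = 2.81020.
Running total after boundary: 34.1077.
k=1: B_{2}/(2)! × [f^{(1)}(23) − f^{(1)}(12)] = 1/12 × (0.0434783 − 0.0833333) = -0.00332126.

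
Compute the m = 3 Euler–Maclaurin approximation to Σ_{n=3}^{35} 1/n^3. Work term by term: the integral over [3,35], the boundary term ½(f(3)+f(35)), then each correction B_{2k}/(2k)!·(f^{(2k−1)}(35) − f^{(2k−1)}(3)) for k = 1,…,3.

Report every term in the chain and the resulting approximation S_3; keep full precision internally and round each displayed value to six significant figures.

∫_3^35 1/x^3 dx evaluates to 0.0551474.
Boundary: ½(f(3) + f(35)) = ½(0.0370370 + 2.33236e-05) = 0.0185302.
Running total after boundary: 0.0736776.
Order-1 term: 1/12 · (-1.99917e-06 − (-0.0370370)) = 0.00308625.
Running total after k=1: 0.0767638.
Order-2 term: −1/720 · (-3.26395e-08 − (-0.0823045)) = -0.000114312.
Running total after k=2: 0.0766495.
Order-3 term: 1/30240 · (-1.11907e-09 − (-0.384088)) = 1.27013e-05.

S_3 ≈ 0.0766622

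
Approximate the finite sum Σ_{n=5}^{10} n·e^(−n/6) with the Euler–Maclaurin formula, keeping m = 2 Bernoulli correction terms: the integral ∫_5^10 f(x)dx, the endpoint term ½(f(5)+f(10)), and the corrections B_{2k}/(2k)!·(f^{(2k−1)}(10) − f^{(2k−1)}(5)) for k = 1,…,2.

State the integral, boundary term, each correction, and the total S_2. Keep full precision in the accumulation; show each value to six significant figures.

S_2 ≈ 12.5658

The integral term ∫_5^10 x·e^(−x/6) dx = 10.5514.
Boundary: ½(f(5) + f(10)) = ½(2.17299 + 1.88876) = 2.03087.
So far: 12.5823.
Correction k=1: B_{2}/2! · (f^{(1)}(10) − f^{(1)}(5)) = 1/12 · (-0.125917 − 0.0724330) = -0.0165292.
After k=1: 12.5658.
Correction k=2: B_{4}/4! · (f^{(3)}(10) − f^{(3)}(5)) = −1/720 · (0.00699539 − 0.0261564) = 2.66125e-05.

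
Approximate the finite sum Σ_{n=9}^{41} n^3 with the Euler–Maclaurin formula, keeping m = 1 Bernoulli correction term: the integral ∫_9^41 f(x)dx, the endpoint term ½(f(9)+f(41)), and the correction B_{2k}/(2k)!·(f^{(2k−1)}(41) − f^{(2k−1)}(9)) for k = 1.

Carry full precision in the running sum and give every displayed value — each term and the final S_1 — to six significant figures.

∫_9^41 x^3 dx evaluates to 704800.
Endpoint term: (f(9) + f(41))/2 = (729.000 + 68921.0)/2 = 34825.0.
Integral + boundary = 739625.
Order-1 term: 1/12 · (5043.00 − 243.000) = 400.000.

S_1 ≈ 740025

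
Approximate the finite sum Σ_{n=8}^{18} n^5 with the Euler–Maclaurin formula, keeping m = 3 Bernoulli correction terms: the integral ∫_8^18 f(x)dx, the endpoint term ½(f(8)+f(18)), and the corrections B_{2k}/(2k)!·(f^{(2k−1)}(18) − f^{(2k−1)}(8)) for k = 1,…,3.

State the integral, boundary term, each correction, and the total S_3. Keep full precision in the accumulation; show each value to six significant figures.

S_3 ≈ 6.62819e+06

The integral term ∫_8^18 x^5 dx = 5.62501e+06.
½[f(8) + f(18)] = ½[32768.0 + 1.88957e+06] = 961168.
Running total after boundary: 6.58618e+06.
Correction k=1: B_{2}/2! · (f^{(1)}(18) − f^{(1)}(8)) = 1/12 · (524880 − 20480.0) = 42033.3.
Running total after k=1: 6.62821e+06.
Correction k=2: B_{4}/4! · (f^{(3)}(18) − f^{(3)}(8)) = −1/720 · (19440.0 − 3840.00) = -21.6667.
Running total after k=2: 6.62819e+06.
Correction k=3: B_{6}/6! · (f^{(5)}(18) − f^{(5)}(8)) = 1/30240 · (120.000 − 120.000) = 0.00000.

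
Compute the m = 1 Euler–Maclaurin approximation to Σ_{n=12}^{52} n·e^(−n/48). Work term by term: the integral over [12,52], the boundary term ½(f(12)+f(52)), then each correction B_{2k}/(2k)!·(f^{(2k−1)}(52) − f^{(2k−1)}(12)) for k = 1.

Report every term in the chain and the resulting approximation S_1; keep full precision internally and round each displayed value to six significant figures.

Integral: ∫_12^52 x·e^(−x/48) dx = 618.312.
Boundary: ½(f(12) + f(52)) = ½(9.34561 + 17.6002) = 13.4729.
So far: 631.785.
Correction k=1: B_{2}/2! · (f^{(1)}(52) − f^{(1)}(12)) = 1/12 · (-0.0282055 − 0.584101) = -0.0510255.

S_1 ≈ 631.734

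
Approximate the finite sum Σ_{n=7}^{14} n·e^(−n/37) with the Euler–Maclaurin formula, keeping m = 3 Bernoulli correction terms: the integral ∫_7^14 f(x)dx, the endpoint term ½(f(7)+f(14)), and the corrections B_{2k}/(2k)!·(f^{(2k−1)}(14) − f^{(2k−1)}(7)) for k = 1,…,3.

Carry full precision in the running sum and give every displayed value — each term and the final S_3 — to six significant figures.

∫_7^14 x·e^(−x/37) dx evaluates to 54.8407.
Boundary: ½(f(7) + f(14)) = ½(5.79341 + 9.58960) = 7.69150.
Running total after boundary: 62.5322.
Correction k=1: B_{2}/2! · (f^{(1)}(14) − f^{(1)}(7)) = 1/12 · (0.425793 − 0.671051) = -0.0204382.
Running total after k=1: 62.5118.
Correction k=2: B_{4}/4! · (f^{(3)}(14) − f^{(3)}(7)) = −1/720 · (0.00131171 − 0.00169928) = 5.38284e-07.
Running total after k=2: 62.5118.
Correction k=3: B_{6}/6! · (f^{(5)}(14) − f^{(5)}(7)) = 1/30240 · (1.68912e-06 − 2.12446e-06) = -1.43961e-11.

S_3 ≈ 62.5118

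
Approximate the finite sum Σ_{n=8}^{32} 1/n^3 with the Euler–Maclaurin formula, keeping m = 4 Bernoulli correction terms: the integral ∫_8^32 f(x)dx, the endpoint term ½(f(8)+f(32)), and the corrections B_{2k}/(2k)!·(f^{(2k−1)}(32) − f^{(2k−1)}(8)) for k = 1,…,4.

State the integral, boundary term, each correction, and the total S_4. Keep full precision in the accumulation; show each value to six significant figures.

S_4 ≈ 0.00837652

∫_8^32 1/x^3 dx evaluates to 0.00732422.
Boundary: ½(f(8) + f(32)) = ½(0.00195312 + 3.05176e-05) = 0.000991821.
So far: 0.00831604.
Order-1 term: 1/12 · (-2.86102e-06 − (-0.000732422)) = 6.07967e-05.
Partial sum through k=1: 0.00837684.
Order-2 term: −1/720 · (-5.58794e-08 − (-0.000228882)) = -3.17814e-07.
Partial sum through k=2: 0.00837652.
Order-3 term: 1/30240 · (-2.29193e-09 − (-0.000150204)) = 4.96698e-09.
Partial sum through k=3: 0.00837652.
Order-4 term: −1/1209600 · (-1.61151e-10 − (-0.000168979)) = -1.39698e-10.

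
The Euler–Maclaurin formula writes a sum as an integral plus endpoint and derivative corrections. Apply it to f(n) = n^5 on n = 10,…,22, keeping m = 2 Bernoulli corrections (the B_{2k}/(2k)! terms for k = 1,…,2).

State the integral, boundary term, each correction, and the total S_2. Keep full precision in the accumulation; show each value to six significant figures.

Integral: ∫_10^22 x^5 dx = 1.87300e+07.
Endpoint term: (f(10) + f(22))/2 = (100000 + 5.15363e+06)/2 = 2.62682e+06.
Integral + boundary = 2.13568e+07.
k=1: B_{2}/(2)! × [f^{(1)}(22) − f^{(1)}(10)] = 1/12 × (1.17128e+06 − 50000.0) = 93440.0.
Partial sum through k=1: 2.14502e+07.
k=2: B_{4}/(4)! × [f^{(3)}(22) − f^{(3)}(10)] = −1/720 × (29040.0 − 6000.00) = -32.0000.

S_2 ≈ 2.14502e+07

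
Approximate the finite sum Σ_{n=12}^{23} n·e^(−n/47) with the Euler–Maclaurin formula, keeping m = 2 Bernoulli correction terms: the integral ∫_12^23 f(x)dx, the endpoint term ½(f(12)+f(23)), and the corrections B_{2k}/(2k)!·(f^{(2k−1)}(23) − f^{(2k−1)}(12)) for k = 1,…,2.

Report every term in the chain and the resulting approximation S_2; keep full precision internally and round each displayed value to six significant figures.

The integral term ∫_12^23 x·e^(−x/47) dx = 131.330.
Boundary: ½(f(12) + f(23)) = ½(9.29603 + 14.0994) = 11.6977.
So far: 143.028.
Correction k=1: B_{2}/2! · (f^{(1)}(23) − f^{(1)}(12)) = 1/12 · (0.313030 − 0.576881) = -0.0219876.
Partial sum through k=1: 143.006.
Correction k=2: B_{4}/4! · (f^{(3)}(23) − f^{(3)}(12)) = −1/720 · (0.000696725 − 0.000962526) = 3.69168e-07.

S_2 ≈ 143.006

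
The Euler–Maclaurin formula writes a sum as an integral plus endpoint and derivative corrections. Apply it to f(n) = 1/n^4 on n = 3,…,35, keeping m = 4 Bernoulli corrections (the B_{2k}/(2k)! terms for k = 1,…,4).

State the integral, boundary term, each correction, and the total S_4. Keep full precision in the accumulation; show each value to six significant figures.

S_4 ≈ 0.0198151

The integral term ∫_3^35 1/x^4 dx = 0.0123379.
Boundary: ½(f(3) + f(35)) = ½(0.0123457 + 6.66389e-07) = 0.00617317.
So far: 0.0185111.
Order-1 term: 1/12 · (-7.61587e-08 − (-0.0164609)) = 0.00137174.
After k=1: 0.0198828.
Order-2 term: −1/720 · (-1.86511e-09 − (-0.0548697)) = -7.62079e-05.
After k=2: 0.0198066.
Order-3 term: 1/30240 · (-8.52623e-11 − (-0.341411)) = 1.12901e-05.
After k=3: 0.0198179.
Order-4 term: −1/1209600 · (-6.26417e-12 − (-3.41411)) = -2.82251e-06.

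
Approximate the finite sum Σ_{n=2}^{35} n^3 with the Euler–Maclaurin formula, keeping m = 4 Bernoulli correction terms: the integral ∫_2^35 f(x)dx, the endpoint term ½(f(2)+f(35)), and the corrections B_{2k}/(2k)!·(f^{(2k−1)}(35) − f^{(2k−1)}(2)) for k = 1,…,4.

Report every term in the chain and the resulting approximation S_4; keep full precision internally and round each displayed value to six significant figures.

Integral: ∫_2^35 x^3 dx = 375152.
Endpoint term: (f(2) + f(35))/2 = (8.00000 + 42875.0)/2 = 21441.5.
Running total after boundary: 396594.
Order-1 term: 1/12 · (3675.00 − 12.0000) = 305.250.
Partial sum through k=1: 396899.
Order-2 term: −1/720 · (6.00000 − 6.00000) = 0.00000.
Partial sum through k=2: 396899.
Order-3 term: 1/30240 · (0.00000 − 0.00000) = 0.00000.
Partial sum through k=3: 396899.
Order-4 term: −1/1209600 · (0.00000 − 0.00000) = 0.00000.

S_4 ≈ 396899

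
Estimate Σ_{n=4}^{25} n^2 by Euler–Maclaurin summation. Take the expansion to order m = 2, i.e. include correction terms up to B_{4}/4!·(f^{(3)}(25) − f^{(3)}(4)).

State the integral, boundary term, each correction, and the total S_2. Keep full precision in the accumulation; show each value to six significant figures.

Integral: ∫_4^25 x^2 dx = 5187.00.
Endpoint term: (f(4) + f(25))/2 = (16.0000 + 625.000)/2 = 320.500.
So far: 5507.50.
Correction k=1: B_{2}/2! · (f^{(1)}(25) − f^{(1)}(4)) = 1/12 · (50.0000 − 8.00000) = 3.50000.
Partial sum through k=1: 5511.00.
Correction k=2: B_{4}/4! · (f^{(3)}(25) − f^{(3)}(4)) = −1/720 · (0.00000 − 0.00000) = 0.00000.

S_2 ≈ 5511.00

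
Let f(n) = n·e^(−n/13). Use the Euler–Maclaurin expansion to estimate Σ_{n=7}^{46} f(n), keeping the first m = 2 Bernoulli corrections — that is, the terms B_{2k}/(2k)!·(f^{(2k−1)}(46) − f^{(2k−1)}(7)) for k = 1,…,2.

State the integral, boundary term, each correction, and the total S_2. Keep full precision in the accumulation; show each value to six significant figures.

S_2 ≈ 132.143

∫_7^46 x·e^(−x/13) dx evaluates to 129.460.
Boundary: ½(f(7) + f(46)) = ½(4.08552 + 1.33667) = 2.71109.
Integral + boundary = 132.171.
Correction k=1: B_{2}/2! · (f^{(1)}(46) − f^{(1)}(7)) = 1/12 · (-0.0737626 − 0.269375) = -0.0285948.
Running total after k=1: 132.143.
Correction k=2: B_{4}/4! · (f^{(3)}(46) − f^{(3)}(7)) = −1/720 · (-9.25835e-05 − 0.00850098) = 1.19355e-05.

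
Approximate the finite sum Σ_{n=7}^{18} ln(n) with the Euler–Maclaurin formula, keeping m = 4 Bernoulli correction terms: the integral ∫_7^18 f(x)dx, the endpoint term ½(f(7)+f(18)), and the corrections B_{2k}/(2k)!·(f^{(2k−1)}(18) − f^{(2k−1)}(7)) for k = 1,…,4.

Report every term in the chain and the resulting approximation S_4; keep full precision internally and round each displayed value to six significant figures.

The integral term ∫_7^18 ln(x) dx = 27.4053.
½[f(7) + f(18)] = ½[1.94591 + 2.89037] = 2.41814.
So far: 29.8235.
Correction k=1: B_{2}/2! · (f^{(1)}(18) − f^{(1)}(7)) = 1/12 · (0.0555556 − 0.142857) = -0.00727513.
After k=1: 29.8162.
Correction k=2: B_{4}/4! · (f^{(3)}(18) − f^{(3)}(7)) = −1/720 · (0.000342936 − 0.00583090) = 7.62218e-06.
After k=2: 29.8162.
Correction k=3: B_{6}/6! · (f^{(5)}(18) − f^{(5)}(7)) = 1/30240 · (1.27013e-05 − 0.00142798) = -4.68014e-08.
After k=3: 29.8162.
Correction k=4: B_{8}/8! · (f^{(7)}(18) − f^{(7)}(7)) = −1/1209600 · (1.17605e-06 − 0.000874271) = 7.21805e-10.

S_4 ≈ 29.8162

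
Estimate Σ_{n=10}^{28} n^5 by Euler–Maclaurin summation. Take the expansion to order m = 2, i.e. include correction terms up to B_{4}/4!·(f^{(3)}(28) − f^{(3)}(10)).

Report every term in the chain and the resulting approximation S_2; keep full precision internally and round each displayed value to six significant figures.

S_2 ≈ 8.90555e+07

The integral term ∫_10^28 x^5 dx = 8.01484e+07.
Boundary: ½(f(10) + f(28)) = ½(100000 + 1.72104e+07) = 8.65518e+06.
Integral + boundary = 8.88036e+07.
Correction k=1: B_{2}/2! · (f^{(1)}(28) − f^{(1)}(10)) = 1/12 · (3.07328e+06 − 50000.0) = 251940.
Partial sum through k=1: 8.90555e+07.
Correction k=2: B_{4}/4! · (f^{(3)}(28) − f^{(3)}(10)) = −1/720 · (47040.0 − 6000.00) = -57.0000.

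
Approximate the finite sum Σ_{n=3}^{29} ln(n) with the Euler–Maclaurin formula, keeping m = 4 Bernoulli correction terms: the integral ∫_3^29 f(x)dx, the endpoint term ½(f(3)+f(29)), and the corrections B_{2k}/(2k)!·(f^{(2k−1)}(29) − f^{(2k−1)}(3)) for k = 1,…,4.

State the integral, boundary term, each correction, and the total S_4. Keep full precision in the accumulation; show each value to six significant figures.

The integral term ∫_3^29 ln(x) dx = 68.3557.
Boundary: ½(f(3) + f(29)) = ½(1.09861 + 3.36730) = 2.23295.
So far: 70.5887.
Order-1 term: 1/12 · (0.0344828 − 0.333333) = -0.0249042.
Partial sum through k=1: 70.5638.
Order-2 term: −1/720 · (8.20042e-05 − 0.0740741) = 0.000102767.
Partial sum through k=2: 70.5639.
Order-3 term: 1/30240 · (1.17010e-06 − 0.0987654) = -3.26601e-06.
Partial sum through k=3: 70.5639.
Order-4 term: −1/1209600 · (4.17394e-08 − 0.329218) = 2.72171e-07.

S_4 ≈ 70.5639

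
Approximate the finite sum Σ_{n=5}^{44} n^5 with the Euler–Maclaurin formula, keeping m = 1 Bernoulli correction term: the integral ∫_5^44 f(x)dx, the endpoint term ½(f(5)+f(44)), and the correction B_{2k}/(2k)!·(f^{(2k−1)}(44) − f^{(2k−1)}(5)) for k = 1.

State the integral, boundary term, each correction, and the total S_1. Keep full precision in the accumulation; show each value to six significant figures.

Integral: ∫_5^44 x^5 dx = 1.20938e+09.
½[f(5) + f(44)] = ½[3125.00 + 1.64916e+08] = 8.24597e+07.
So far: 1.29184e+09.
k=1: B_{2}/(2)! × [f^{(1)}(44) − f^{(1)}(5)] = 1/12 × (1.87405e+07 − 3125.00) = 1.56145e+06.

S_1 ≈ 1.29340e+09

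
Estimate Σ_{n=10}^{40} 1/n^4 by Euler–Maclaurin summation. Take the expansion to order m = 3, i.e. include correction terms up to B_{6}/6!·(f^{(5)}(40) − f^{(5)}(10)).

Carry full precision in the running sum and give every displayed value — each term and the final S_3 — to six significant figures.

Integral: ∫_10^40 1/x^4 dx = 0.000328125.
Boundary: ½(f(10) + f(40)) = ½(0.000100000 + 3.90625e-07) = 5.01953e-05.
So far: 0.000378320.
Order-1 term: 1/12 · (-3.90625e-08 − (-4.00000e-05)) = 3.33008e-06.
Running total after k=1: 0.000381650.
Order-2 term: −1/720 · (-7.32422e-10 − (-1.20000e-05)) = -1.66656e-08.
Running total after k=2: 0.000381634.
Order-3 term: 1/30240 · (-2.56348e-11 − (-6.72000e-06)) = 2.22221e-10.

S_3 ≈ 0.000381634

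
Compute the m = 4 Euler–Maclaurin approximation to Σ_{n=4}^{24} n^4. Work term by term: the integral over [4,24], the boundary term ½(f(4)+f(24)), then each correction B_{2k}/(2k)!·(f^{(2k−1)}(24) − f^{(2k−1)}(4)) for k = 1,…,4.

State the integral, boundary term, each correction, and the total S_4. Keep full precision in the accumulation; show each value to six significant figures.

The integral term ∫_4^24 x^4 dx = 1.59232e+06.
½[f(4) + f(24)] = ½[256.000 + 331776] = 166016.
So far: 1.75834e+06.
k=1: B_{2}/(2)! × [f^{(1)}(24) − f^{(1)}(4)] = 1/12 × (55296.0 − 256.000) = 4586.67.
Running total after k=1: 1.76292e+06.
k=2: B_{4}/(4)! × [f^{(3)}(24) − f^{(3)}(4)] = −1/720 × (576.000 − 96.0000) = -0.666667.
Running total after k=2: 1.76292e+06.
k=3: B_{6}/(6)! × [f^{(5)}(24) − f^{(5)}(4)] = 1/30240 × (0.00000 − 0.00000) = 0.00000.
Running total after k=3: 1.76292e+06.
k=4: B_{8}/(8)! × [f^{(7)}(24) − f^{(7)}(4)] = −1/1209600 × (0.00000 − 0.00000) = 0.00000.

S_4 ≈ 1.76292e+06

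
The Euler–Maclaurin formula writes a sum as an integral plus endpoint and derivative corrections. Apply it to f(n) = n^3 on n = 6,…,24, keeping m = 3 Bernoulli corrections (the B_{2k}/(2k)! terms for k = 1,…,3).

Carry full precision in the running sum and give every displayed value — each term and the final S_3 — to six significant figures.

S_3 ≈ 89775.0

Integral: ∫_6^24 x^3 dx = 82620.0.
½[f(6) + f(24)] = ½[216.000 + 13824.0] = 7020.00.
Running total after boundary: 89640.0.
Correction k=1: B_{2}/2! · (f^{(1)}(24) − f^{(1)}(6)) = 1/12 · (1728.00 − 108.000) = 135.000.
Partial sum through k=1: 89775.0.
Correction k=2: B_{4}/4! · (f^{(3)}(24) − f^{(3)}(6)) = −1/720 · (6.00000 − 6.00000) = 0.00000.
Partial sum through k=2: 89775.0.
Correction k=3: B_{6}/6! · (f^{(5)}(24) − f^{(5)}(6)) = 1/30240 · (0.00000 − 0.00000) = 0.00000.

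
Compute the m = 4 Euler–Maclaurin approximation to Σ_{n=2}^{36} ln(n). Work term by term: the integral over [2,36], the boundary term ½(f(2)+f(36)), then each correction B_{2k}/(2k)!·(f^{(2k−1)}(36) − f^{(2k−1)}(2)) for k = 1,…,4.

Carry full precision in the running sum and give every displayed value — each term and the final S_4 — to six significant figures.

S_4 ≈ 95.7197

∫_2^36 ln(x) dx evaluates to 93.6204.
Boundary: ½(f(2) + f(36)) = ½(0.693147 + 3.58352) = 2.13833.
Running total after boundary: 95.7587.
k=1: B_{2}/(2)! × [f^{(1)}(36) − f^{(1)}(2)] = 1/12 × (0.0277778 − 0.500000) = -0.0393519.
After k=1: 95.7194.
k=2: B_{4}/(4)! × [f^{(3)}(36) − f^{(3)}(2)] = −1/720 × (4.28669e-05 − 0.250000) = 0.000347163.
After k=2: 95.7197.
k=3: B_{6}/(6)! × [f^{(5)}(36) − f^{(5)}(2)] = 1/30240 × (3.96916e-07 − 0.750000) = -2.48016e-05.
After k=3: 95.7197.
k=4: B_{8}/(8)! × [f^{(7)}(36) − f^{(7)}(2)] = −1/1209600 × (9.18787e-09 − 5.62500) = 4.65030e-06.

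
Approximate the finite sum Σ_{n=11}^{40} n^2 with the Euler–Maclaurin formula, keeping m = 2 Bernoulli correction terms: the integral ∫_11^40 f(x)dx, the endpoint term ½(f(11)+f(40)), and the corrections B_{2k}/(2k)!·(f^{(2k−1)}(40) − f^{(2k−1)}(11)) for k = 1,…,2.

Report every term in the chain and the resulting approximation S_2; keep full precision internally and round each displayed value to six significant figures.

S_2 ≈ 21755.0

The integral term ∫_11^40 x^2 dx = 20889.7.
Boundary: ½(f(11) + f(40)) = ½(121.000 + 1600.00) = 860.500.
Running total after boundary: 21750.2.
k=1: B_{2}/(2)! × [f^{(1)}(40) − f^{(1)}(11)] = 1/12 × (80.0000 − 22.0000) = 4.83333.
Partial sum through k=1: 21755.0.
k=2: B_{4}/(4)! × [f^{(3)}(40) − f^{(3)}(11)] = −1/720 × (0.00000 − 0.00000) = 0.00000.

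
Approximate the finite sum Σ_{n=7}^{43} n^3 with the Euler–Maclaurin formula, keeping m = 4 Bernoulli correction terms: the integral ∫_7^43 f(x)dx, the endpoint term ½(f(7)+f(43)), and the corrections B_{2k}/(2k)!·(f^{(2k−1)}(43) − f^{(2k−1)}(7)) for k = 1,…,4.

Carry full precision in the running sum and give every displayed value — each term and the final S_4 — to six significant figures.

Integral: ∫_7^43 x^3 dx = 854100.
Boundary: ½(f(7) + f(43)) = ½(343.000 + 79507.0) = 39925.0.
Running total after boundary: 894025.
k=1: B_{2}/(2)! × [f^{(1)}(43) − f^{(1)}(7)] = 1/12 × (5547.00 − 147.000) = 450.000.
Running total after k=1: 894475.
k=2: B_{4}/(4)! × [f^{(3)}(43) − f^{(3)}(7)] = −1/720 × (6.00000 − 6.00000) = 0.00000.
Running total after k=2: 894475.
k=3: B_{6}/(6)! × [f^{(5)}(43) − f^{(5)}(7)] = 1/30240 × (0.00000 − 0.00000) = 0.00000.
Running total after k=3: 894475.
k=4: B_{8}/(8)! × [f^{(7)}(43) − f^{(7)}(7)] = −1/1209600 × (0.00000 − 0.00000) = 0.00000.

S_4 ≈ 894475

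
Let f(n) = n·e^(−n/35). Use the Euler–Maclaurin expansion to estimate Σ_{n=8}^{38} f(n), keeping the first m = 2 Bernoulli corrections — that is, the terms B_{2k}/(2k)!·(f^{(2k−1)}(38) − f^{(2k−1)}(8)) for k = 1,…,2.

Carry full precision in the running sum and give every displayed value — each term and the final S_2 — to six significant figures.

Integral: ∫_8^38 x·e^(−x/35) dx = 334.760.
Endpoint term: (f(8) + f(38))/2 = (6.36536 + 12.8311)/2 = 9.59823.
Integral + boundary = 344.358.
Correction k=1: B_{2}/2! · (f^{(1)}(38) − f^{(1)}(8)) = 1/12 · (-0.0289423 − 0.613802) = -0.0535620.
Running total after k=1: 344.305.
Correction k=2: B_{4}/4! · (f^{(3)}(38) − f^{(3)}(8)) = −1/720 · (0.000527656 − 0.00180012) = 1.76730e-06.

S_2 ≈ 344.305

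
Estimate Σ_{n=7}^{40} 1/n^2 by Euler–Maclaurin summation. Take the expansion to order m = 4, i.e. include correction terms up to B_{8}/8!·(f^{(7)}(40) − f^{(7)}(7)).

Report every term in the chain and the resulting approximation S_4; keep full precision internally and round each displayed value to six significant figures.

S_4 ≈ 0.128855

∫_7^40 1/x^2 dx evaluates to 0.117857.
Endpoint term: (f(7) + f(40))/2 = (0.0204082 + 0.000625000)/2 = 0.0105166.
Running total after boundary: 0.128374.
Order-1 term: 1/12 · (-3.12500e-05 − (-0.00583090)) = 0.000483304.
Running total after k=1: 0.128857.
Order-2 term: −1/720 · (-2.34375e-07 − (-0.00142798)) = -1.98298e-06.
Running total after k=2: 0.128855.
Order-3 term: 1/30240 · (-4.39453e-09 − (-0.000874271)) = 2.89109e-08.
Running total after k=3: 0.128855.
Order-4 term: −1/1209600 · (-1.53809e-10 − (-0.000999167)) = -8.26031e-10.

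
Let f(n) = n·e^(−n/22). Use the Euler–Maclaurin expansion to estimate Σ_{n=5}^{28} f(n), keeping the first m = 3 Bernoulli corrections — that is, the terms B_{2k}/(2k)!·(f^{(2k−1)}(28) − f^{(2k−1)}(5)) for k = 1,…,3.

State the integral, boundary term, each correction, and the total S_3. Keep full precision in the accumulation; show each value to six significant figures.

S_3 ≈ 171.023

∫_5^28 x·e^(−x/22) dx evaluates to 165.168.
Endpoint term: (f(5) + f(28))/2 = (3.98352 + 7.84187)/2 = 5.91269.
Running total after boundary: 171.081.
k=1: B_{2}/(2)! × [f^{(1)}(28) − f^{(1)}(5)] = 1/12 × (-0.0763818 − 0.615634) = -0.0576680.
After k=1: 171.023.
k=2: B_{4}/(4)! × [f^{(3)}(28) − f^{(3)}(5)] = −1/720 × (0.000999487 − 0.00456414) = 4.95090e-06.
After k=2: 171.023.
k=3: B_{6}/(6)! × [f^{(5)}(28) − f^{(5)}(5)] = 1/30240 × (4.45617e-06 − 1.62320e-05) = -3.89413e-10.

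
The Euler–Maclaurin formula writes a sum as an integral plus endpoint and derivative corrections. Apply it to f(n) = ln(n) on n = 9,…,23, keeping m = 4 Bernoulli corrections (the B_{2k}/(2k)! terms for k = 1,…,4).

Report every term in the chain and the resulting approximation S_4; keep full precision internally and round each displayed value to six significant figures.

Integral: ∫_9^23 ln(x) dx = 38.3413.
Endpoint term: (f(9) + f(23))/2 = (2.19722 + 3.13549)/2 = 2.66636.
Integral + boundary = 41.0077.
Order-1 term: 1/12 · (0.0434783 − 0.111111) = -0.00563607.
After k=1: 41.0021.
Order-2 term: −1/720 · (0.000164379 − 0.00274348) = 3.58209e-06.
After k=2: 41.0021.
Order-3 term: 1/30240 · (3.72883e-06 − 0.000406442) = -1.33172e-08.
After k=3: 41.0021.
Order-4 term: −1/1209600 · (2.11465e-07 − 0.000150534) = 1.24275e-10.

S_4 ≈ 41.0021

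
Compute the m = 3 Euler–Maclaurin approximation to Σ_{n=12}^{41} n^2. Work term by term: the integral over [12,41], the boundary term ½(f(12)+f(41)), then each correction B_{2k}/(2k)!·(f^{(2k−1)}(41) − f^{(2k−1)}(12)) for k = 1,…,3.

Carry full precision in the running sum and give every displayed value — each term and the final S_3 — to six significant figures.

∫_12^41 x^2 dx evaluates to 22397.7.
Boundary: ½(f(12) + f(41)) = ½(144.000 + 1681.00) = 912.500.
Integral + boundary = 23310.2.
k=1: B_{2}/(2)! × [f^{(1)}(41) − f^{(1)}(12)] = 1/12 × (82.0000 − 24.0000) = 4.83333.
Partial sum through k=1: 23315.0.
k=2: B_{4}/(4)! × [f^{(3)}(41) − f^{(3)}(12)] = −1/720 × (0.00000 − 0.00000) = 0.00000.
Partial sum through k=2: 23315.0.
k=3: B_{6}/(6)! × [f^{(5)}(41) − f^{(5)}(12)] = 1/30240 × (0.00000 − 0.00000) = 0.00000.

S_3 ≈ 23315.0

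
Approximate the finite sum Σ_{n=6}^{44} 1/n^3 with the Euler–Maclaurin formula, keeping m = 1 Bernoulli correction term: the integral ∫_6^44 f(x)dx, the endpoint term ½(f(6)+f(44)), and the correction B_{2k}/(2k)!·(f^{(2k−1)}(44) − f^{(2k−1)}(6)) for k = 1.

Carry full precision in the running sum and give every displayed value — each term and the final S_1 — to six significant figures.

S_1 ≈ 0.0161441

The integral term ∫_6^44 1/x^3 dx = 0.0136306.
Endpoint term: (f(6) + f(44))/2 = (0.00462963 + 1.17393e-05)/2 = 0.00232068.
Running total after boundary: 0.0159513.
k=1: B_{2}/(2)! × [f^{(1)}(44) − f^{(1)}(6)] = 1/12 × (-8.00406e-07 − (-0.00231481)) = 0.000192835.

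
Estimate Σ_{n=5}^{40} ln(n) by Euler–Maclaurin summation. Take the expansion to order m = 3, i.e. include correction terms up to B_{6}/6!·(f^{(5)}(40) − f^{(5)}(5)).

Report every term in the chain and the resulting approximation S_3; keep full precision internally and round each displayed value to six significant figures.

∫_5^40 ln(x) dx evaluates to 104.508.
Boundary: ½(f(5) + f(40)) = ½(1.60944 + 3.68888) = 2.64916.
So far: 107.157.
Correction k=1: B_{2}/2! · (f^{(1)}(40) − f^{(1)}(5)) = 1/12 · (0.0250000 − 0.200000) = -0.0145833.
After k=1: 107.143.
Correction k=2: B_{4}/4! · (f^{(3)}(40) − f^{(3)}(5)) = −1/720 · (3.12500e-05 − 0.0160000) = 2.21788e-05.
After k=2: 107.143.
Correction k=3: B_{6}/6! · (f^{(5)}(40) − f^{(5)}(5)) = 1/30240 · (2.34375e-07 − 0.00768000) = -2.53961e-07.

S_3 ≈ 107.143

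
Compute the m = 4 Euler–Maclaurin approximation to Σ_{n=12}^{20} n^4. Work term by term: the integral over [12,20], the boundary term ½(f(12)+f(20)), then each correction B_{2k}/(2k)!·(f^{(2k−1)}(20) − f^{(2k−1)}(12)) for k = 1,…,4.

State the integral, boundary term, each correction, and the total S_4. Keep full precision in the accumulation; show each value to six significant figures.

S_4 ≈ 682692

The integral term ∫_12^20 x^4 dx = 590234.
Boundary: ½(f(12) + f(20)) = ½(20736.0 + 160000) = 90368.0.
Integral + boundary = 680602.
k=1: B_{2}/(2)! × [f^{(1)}(20) − f^{(1)}(12)] = 1/12 × (32000.0 − 6912.00) = 2090.67.
Partial sum through k=1: 682692.
k=2: B_{4}/(4)! × [f^{(3)}(20) − f^{(3)}(12)] = −1/720 × (480.000 − 288.000) = -0.266667.
Partial sum through k=2: 682692.
k=3: B_{6}/(6)! × [f^{(5)}(20) − f^{(5)}(12)] = 1/30240 × (0.00000 − 0.00000) = 0.00000.
Partial sum through k=3: 682692.
k=4: B_{8}/(8)! × [f^{(7)}(20) − f^{(7)}(12)] = −1/1209600 × (0.00000 − 0.00000) = 0.00000.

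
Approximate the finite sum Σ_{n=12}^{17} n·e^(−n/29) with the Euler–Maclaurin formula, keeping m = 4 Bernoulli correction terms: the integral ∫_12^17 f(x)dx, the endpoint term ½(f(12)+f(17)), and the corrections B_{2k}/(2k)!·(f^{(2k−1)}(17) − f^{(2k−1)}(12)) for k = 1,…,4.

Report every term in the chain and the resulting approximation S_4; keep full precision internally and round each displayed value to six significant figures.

S_4 ≈ 52.4933

∫_12^17 x·e^(−x/29) dx evaluates to 43.8099.
½[f(12) + f(17)] = ½[7.93365 + 9.45938] = 8.69651.
So far: 52.5064.
Correction k=1: B_{2}/2! · (f^{(1)}(17) − f^{(1)}(12)) = 1/12 · (0.230249 − 0.387563) = -0.0131096.
Partial sum through k=1: 52.4933.
Correction k=2: B_{4}/4! · (f^{(3)}(17) − f^{(3)}(12)) = −1/720 · (0.00159705 − 0.00203310) = 6.05633e-07.
Partial sum through k=2: 52.4933.
Correction k=3: B_{6}/6! · (f^{(5)}(17) − f^{(5)}(12)) = 1/30240 · (3.47243e-06 − 4.28700e-06) = -2.69369e-11.
Partial sum through k=3: 52.4933.
Correction k=4: B_{8}/8! · (f^{(7)}(17) − f^{(7)}(12)) = −1/1209600 · (5.99985e-09 − 7.32048e-09) = 1.09179e-15.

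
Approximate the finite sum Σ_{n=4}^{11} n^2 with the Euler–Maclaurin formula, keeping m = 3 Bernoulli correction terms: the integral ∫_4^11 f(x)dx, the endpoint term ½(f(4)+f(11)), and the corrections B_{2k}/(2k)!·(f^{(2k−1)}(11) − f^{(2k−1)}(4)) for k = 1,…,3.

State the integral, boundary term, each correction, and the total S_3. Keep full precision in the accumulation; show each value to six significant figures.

∫_4^11 x^2 dx evaluates to 422.333.
½[f(4) + f(11)] = ½[16.0000 + 121.000] = 68.5000.
Running total after boundary: 490.833.
Order-1 term: 1/12 · (22.0000 − 8.00000) = 1.16667.
Partial sum through k=1: 492.000.
Order-2 term: −1/720 · (0.00000 − 0.00000) = 0.00000.
Partial sum through k=2: 492.000.
Order-3 term: 1/30240 · (0.00000 − 0.00000) = 0.00000.

S_3 ≈ 492.000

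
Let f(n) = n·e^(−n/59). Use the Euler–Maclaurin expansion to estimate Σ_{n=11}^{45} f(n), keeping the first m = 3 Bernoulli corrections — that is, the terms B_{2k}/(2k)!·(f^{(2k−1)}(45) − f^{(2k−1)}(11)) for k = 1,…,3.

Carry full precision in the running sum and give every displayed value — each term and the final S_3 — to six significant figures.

Integral: ∫_11^45 x·e^(−x/59) dx = 565.689.
½[f(11) + f(45)] = ½[9.12899 + 20.9880] = 15.0585.
So far: 580.748.
Correction k=1: B_{2}/2! · (f^{(1)}(45) − f^{(1)}(11)) = 1/12 · (0.110671 − 0.675179) = -0.0470423.
After k=1: 580.701.
Correction k=2: B_{4}/4! · (f^{(3)}(45) − f^{(3)}(11)) = −1/720 · (0.000299762 − 0.000670783) = 5.15307e-07.
After k=2: 580.701.
Correction k=3: B_{6}/6! · (f^{(5)}(45) − f^{(5)}(11)) = 1/30240 · (1.63094e-07 − 3.29677e-07) = -5.50868e-12.

S_3 ≈ 580.701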